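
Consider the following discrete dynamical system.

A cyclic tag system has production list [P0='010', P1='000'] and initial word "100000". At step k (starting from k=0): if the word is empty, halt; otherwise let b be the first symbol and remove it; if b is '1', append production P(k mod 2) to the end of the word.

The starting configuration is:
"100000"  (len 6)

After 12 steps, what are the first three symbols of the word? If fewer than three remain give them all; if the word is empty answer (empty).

step 0: "100000"  (len 6)
step 1: "00000010"  (len 8)
step 2: "0000010"  (len 7)
step 3: "000010"  (len 6)
step 4: "00010"  (len 5)
step 5: "0010"  (len 4)
step 6: "010"  (len 3)
step 7: "10"  (len 2)
step 8: "0000"  (len 4)
step 9: "000"  (len 3)
step 10: "00"  (len 2)
step 11: "0"  (len 1)
step 12: (halted — word empty)

(empty)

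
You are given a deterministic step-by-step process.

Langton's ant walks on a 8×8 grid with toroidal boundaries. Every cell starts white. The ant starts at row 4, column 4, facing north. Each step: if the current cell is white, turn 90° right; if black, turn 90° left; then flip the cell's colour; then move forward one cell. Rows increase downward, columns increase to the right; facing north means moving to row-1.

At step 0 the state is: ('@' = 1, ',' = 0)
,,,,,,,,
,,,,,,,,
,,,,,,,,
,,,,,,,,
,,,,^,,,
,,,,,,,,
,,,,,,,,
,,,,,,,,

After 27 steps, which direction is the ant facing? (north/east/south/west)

t=0: ,,,,,,,,
,,,,,,,,
,,,,,,,,
,,,,,,,,
,,,,^,,,
,,,,,,,,
,,,,,,,,
,,,,,,,,
t=1: ,,,,,,,,
,,,,,,,,
,,,,,,,,
,,,,,,,,
,,,,@>,,
,,,,,,,,
,,,,,,,,
,,,,,,,,
t=2: ,,,,,,,,
,,,,,,,,
,,,,,,,,
,,,,,,,,
,,,,@@,,
,,,,,v,,
,,,,,,,,
,,,,,,,,
t=3: ,,,,,,,,
,,,,,,,,
,,,,,,,,
,,,,,,,,
,,,,@@,,
,,,,<@,,
,,,,,,,,
,,,,,,,,
t=4: ,,,,,,,,
,,,,,,,,
,,,,,,,,
,,,,,,,,
,,,,^@,,
,,,,@@,,
,,,,,,,,
,,,,,,,,
t=5: ,,,,,,,,
,,,,,,,,
,,,,,,,,
,,,,,,,,
,,,<,@,,
,,,,@@,,
,,,,,,,,
,,,,,,,,
t=6: ,,,,,,,,
,,,,,,,,
,,,,,,,,
,,,^,,,,
,,,@,@,,
,,,,@@,,
,,,,,,,,
,,,,,,,,
t=7: ,,,,,,,,
,,,,,,,,
,,,,,,,,
,,,@>,,,
,,,@,@,,
,,,,@@,,
,,,,,,,,
,,,,,,,,
t=8: ,,,,,,,,
,,,,,,,,
,,,,,,,,
,,,@@,,,
,,,@v@,,
,,,,@@,,
,,,,,,,,
,,,,,,,,
t=9: ,,,,,,,,
,,,,,,,,
,,,,,,,,
,,,@@,,,
,,,<@@,,
,,,,@@,,
,,,,,,,,
,,,,,,,,
t=10: ,,,,,,,,
,,,,,,,,
,,,,,,,,
,,,@@,,,
,,,,@@,,
,,,v@@,,
,,,,,,,,
,,,,,,,,
t=11: ,,,,,,,,
,,,,,,,,
,,,,,,,,
,,,@@,,,
,,,,@@,,
,,<@@@,,
,,,,,,,,
,,,,,,,,
t=12: ,,,,,,,,
,,,,,,,,
,,,,,,,,
,,,@@,,,
,,^,@@,,
,,@@@@,,
,,,,,,,,
,,,,,,,,
t=13: ,,,,,,,,
,,,,,,,,
,,,,,,,,
,,,@@,,,
,,@>@@,,
,,@@@@,,
,,,,,,,,
,,,,,,,,
t=14: ,,,,,,,,
,,,,,,,,
,,,,,,,,
,,,@@,,,
,,@@@@,,
,,@v@@,,
,,,,,,,,
,,,,,,,,
t=15: ,,,,,,,,
,,,,,,,,
,,,,,,,,
,,,@@,,,
,,@@@@,,
,,@,>@,,
,,,,,,,,
,,,,,,,,
t=16: ,,,,,,,,
,,,,,,,,
,,,,,,,,
,,,@@,,,
,,@@^@,,
,,@,,@,,
,,,,,,,,
,,,,,,,,
t=17: ,,,,,,,,
,,,,,,,,
,,,,,,,,
,,,@@,,,
,,@<,@,,
,,@,,@,,
,,,,,,,,
,,,,,,,,
t=18: ,,,,,,,,
,,,,,,,,
,,,,,,,,
,,,@@,,,
,,@,,@,,
,,@v,@,,
,,,,,,,,
,,,,,,,,
t=19: ,,,,,,,,
,,,,,,,,
,,,,,,,,
,,,@@,,,
,,@,,@,,
,,<@,@,,
,,,,,,,,
,,,,,,,,
t=20: ,,,,,,,,
,,,,,,,,
,,,,,,,,
,,,@@,,,
,,@,,@,,
,,,@,@,,
,,v,,,,,
,,,,,,,,
t=21: ,,,,,,,,
,,,,,,,,
,,,,,,,,
,,,@@,,,
,,@,,@,,
,,,@,@,,
,<@,,,,,
,,,,,,,,
t=22: ,,,,,,,,
,,,,,,,,
,,,,,,,,
,,,@@,,,
,,@,,@,,
,^,@,@,,
,@@,,,,,
,,,,,,,,
t=23: ,,,,,,,,
,,,,,,,,
,,,,,,,,
,,,@@,,,
,,@,,@,,
,@>@,@,,
,@@,,,,,
,,,,,,,,
t=24: ,,,,,,,,
,,,,,,,,
,,,,,,,,
,,,@@,,,
,,@,,@,,
,@@@,@,,
,@v,,,,,
,,,,,,,,
t=25: ,,,,,,,,
,,,,,,,,
,,,,,,,,
,,,@@,,,
,,@,,@,,
,@@@,@,,
,@,>,,,,
,,,,,,,,
t=26: ,,,,,,,,
,,,,,,,,
,,,,,,,,
,,,@@,,,
,,@,,@,,
,@@@,@,,
,@,@,,,,
,,,v,,,,
t=27: ,,,,,,,,
,,,,,,,,
,,,,,,,,
,,,@@,,,
,,@,,@,,
,@@@,@,,
,@,@,,,,
,,<@,,,,

west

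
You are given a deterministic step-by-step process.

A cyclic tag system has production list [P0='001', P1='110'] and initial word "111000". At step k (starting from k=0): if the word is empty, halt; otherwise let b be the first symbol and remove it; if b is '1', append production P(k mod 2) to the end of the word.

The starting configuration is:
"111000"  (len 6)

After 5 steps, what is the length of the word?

10

step 0: "111000"  (len 6)
step 1: "11000001"  (len 8)
step 2: "1000001110"  (len 10)
step 3: "000001110001"  (len 12)
step 4: "00001110001"  (len 11)
step 5: "0001110001"  (len 10)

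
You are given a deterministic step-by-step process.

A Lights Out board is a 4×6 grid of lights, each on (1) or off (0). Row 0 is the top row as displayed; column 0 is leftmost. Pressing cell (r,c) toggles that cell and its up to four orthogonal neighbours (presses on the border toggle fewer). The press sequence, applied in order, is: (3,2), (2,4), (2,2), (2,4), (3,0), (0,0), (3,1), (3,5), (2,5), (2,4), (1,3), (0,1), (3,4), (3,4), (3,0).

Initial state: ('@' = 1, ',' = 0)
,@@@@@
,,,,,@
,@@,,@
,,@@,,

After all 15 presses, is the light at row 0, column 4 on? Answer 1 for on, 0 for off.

k=0  ,@@@@@
,,,,,@
,@@,,@
,,@@,,
k=1  ,@@@@@
,,,,,@
,@,,,@
,@,,,,
k=2  ,@@@@@
,,,,@@
,@,@@,
,@,,@,
k=3  ,@@@@@
,,@,@@
,,@,@,
,@@,@,
k=4  ,@@@@@
,,@,,@
,,@@,@
,@@,,,
k=5  ,@@@@@
,,@,,@
@,@@,@
@,@,,,
k=6  @,@@@@
@,@,,@
@,@@,@
@,@,,,
k=7  @,@@@@
@,@,,@
@@@@,@
,@,,,,
k=8  @,@@@@
@,@,,@
@@@@,,
,@,,@@
k=9  @,@@@@
@,@,,,
@@@@@@
,@,,@,
k=10  @,@@@@
@,@,@,
@@@,,,
,@,,,,
k=11  @,@,@@
@,,@,,
@@@@,,
,@,,,,
k=12  ,@,,@@
@@,@,,
@@@@,,
,@,,,,
k=13  ,@,,@@
@@,@,,
@@@@@,
,@,@@@
k=14  ,@,,@@
@@,@,,
@@@@,,
,@,,,,
k=15  ,@,,@@
@@,@,,
,@@@,,
@,,,,,

1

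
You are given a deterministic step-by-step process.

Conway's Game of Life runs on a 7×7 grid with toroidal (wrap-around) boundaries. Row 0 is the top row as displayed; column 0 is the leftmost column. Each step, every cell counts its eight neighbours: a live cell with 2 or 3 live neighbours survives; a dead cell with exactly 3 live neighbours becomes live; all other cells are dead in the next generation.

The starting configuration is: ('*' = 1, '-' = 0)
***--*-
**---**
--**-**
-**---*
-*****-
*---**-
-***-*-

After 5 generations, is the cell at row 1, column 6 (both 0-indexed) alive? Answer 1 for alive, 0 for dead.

0

k=0  ***--*-
**---**
--**-**
-**---*
-*****-
*---**-
-***-*-
k=1  ---*-*-
---*---
---**--
------*
-------
*------
---*-*-
k=2  --**---
--**---
---**--
-------
-------
-------
------*
k=3  --**---
-------
--***--
-------
-------
-------
-------
k=4  -------
----*--
---*---
---*---
-------
-------
-------
k=5  -------
-------
---**--
-------
-------
-------
-------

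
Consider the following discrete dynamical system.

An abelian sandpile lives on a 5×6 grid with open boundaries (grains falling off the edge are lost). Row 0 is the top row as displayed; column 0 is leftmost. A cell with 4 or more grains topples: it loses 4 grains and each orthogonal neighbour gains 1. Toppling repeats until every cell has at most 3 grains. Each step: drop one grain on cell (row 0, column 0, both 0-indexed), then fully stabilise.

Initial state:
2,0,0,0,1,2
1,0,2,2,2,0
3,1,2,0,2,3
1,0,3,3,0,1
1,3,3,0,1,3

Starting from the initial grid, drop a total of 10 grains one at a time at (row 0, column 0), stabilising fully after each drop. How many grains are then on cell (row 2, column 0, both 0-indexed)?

0) 2,0,0,0,1,2
1,0,2,2,2,0
3,1,2,0,2,3
1,0,3,3,0,1
1,3,3,0,1,3
1) 3,0,0,0,1,2
1,0,2,2,2,0
3,1,2,0,2,3
1,0,3,3,0,1
1,3,3,0,1,3
2) 0,1,0,0,1,2
2,0,2,2,2,0
3,1,2,0,2,3
1,0,3,3,0,1
1,3,3,0,1,3
3) 1,1,0,0,1,2
2,0,2,2,2,0
3,1,2,0,2,3
1,0,3,3,0,1
1,3,3,0,1,3
4) 2,1,0,0,1,2
2,0,2,2,2,0
3,1,2,0,2,3
1,0,3,3,0,1
1,3,3,0,1,3
5) 3,1,0,0,1,2
2,0,2,2,2,0
3,1,2,0,2,3
1,0,3,3,0,1
1,3,3,0,1,3
6) 0,2,0,0,1,2
3,0,2,2,2,0
3,1,2,0,2,3
1,0,3,3,0,1
1,3,3,0,1,3
7) 1,2,0,0,1,2
3,0,2,2,2,0
3,1,2,0,2,3
1,0,3,3,0,1
1,3,3,0,1,3
8) 2,2,0,0,1,2
3,0,2,2,2,0
3,1,2,0,2,3
1,0,3,3,0,1
1,3,3,0,1,3
9) 3,2,0,0,1,2
3,0,2,2,2,0
3,1,2,0,2,3
1,0,3,3,0,1
1,3,3,0,1,3
10) 1,3,0,0,1,2
1,1,2,2,2,0
0,2,2,0,2,3
2,0,3,3,0,1
1,3,3,0,1,3

0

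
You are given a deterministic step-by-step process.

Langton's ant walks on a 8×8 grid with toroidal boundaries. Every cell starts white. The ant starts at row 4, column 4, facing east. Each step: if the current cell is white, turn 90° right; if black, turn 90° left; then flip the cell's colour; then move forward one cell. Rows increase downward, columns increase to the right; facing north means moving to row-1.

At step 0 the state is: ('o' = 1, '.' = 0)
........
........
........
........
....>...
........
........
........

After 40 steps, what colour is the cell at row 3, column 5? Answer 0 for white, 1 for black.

1

step 0: ........
........
........
........
....>...
........
........
........
step 1: ........
........
........
........
....o...
....v...
........
........
step 2: ........
........
........
........
....o...
...<o...
........
........
step 3: ........
........
........
........
...^o...
...oo...
........
........
step 4: ........
........
........
........
...o>...
...oo...
........
........
step 5: ........
........
........
....^...
...o....
...oo...
........
........
step 6: ........
........
........
....o>..
...o....
...oo...
........
........
step 7: ........
........
........
....oo..
...o.v..
...oo...
........
........
step 8: ........
........
........
....oo..
...o<o..
...oo...
........
........
step 9: ........
........
........
....^o..
...ooo..
...oo...
........
........
step 10: ........
........
........
...<.o..
...ooo..
...oo...
........
........
step 11: ........
........
...^....
...o.o..
...ooo..
...oo...
........
........
step 12: ........
........
...o>...
...o.o..
...ooo..
...oo...
........
........
step 13: ........
........
...oo...
...ovo..
...ooo..
...oo...
........
........
step 14: ........
........
...oo...
...<oo..
...ooo..
...oo...
........
........
step 15: ........
........
...oo...
....oo..
...voo..
...oo...
........
........
step 16: ........
........
...oo...
....oo..
....>o..
...oo...
........
........
step 17: ........
........
...oo...
....^o..
.....o..
...oo...
........
........
step 18: ........
........
...oo...
...<.o..
.....o..
...oo...
........
........
step 19: ........
........
...^o...
...o.o..
.....o..
...oo...
........
........
step 20: ........
........
..<.o...
...o.o..
.....o..
...oo...
........
........
step 21: ........
..^.....
..o.o...
...o.o..
.....o..
...oo...
........
........
step 22: ........
..o>....
..o.o...
...o.o..
.....o..
...oo...
........
........
step 23: ........
..oo....
..ovo...
...o.o..
.....o..
...oo...
........
........
step 24: ........
..oo....
..<oo...
...o.o..
.....o..
...oo...
........
........
step 25: ........
..oo....
...oo...
..vo.o..
.....o..
...oo...
........
........
step 26: ........
..oo....
...oo...
.<oo.o..
.....o..
...oo...
........
........
step 27: ........
..oo....
.^.oo...
.ooo.o..
.....o..
...oo...
........
........
step 28: ........
..oo....
.o>oo...
.ooo.o..
.....o..
...oo...
........
........
step 29: ........
..oo....
.oooo...
.ovo.o..
.....o..
...oo...
........
........
step 30: ........
..oo....
.oooo...
.o.>.o..
.....o..
...oo...
........
........
step 31: ........
..oo....
.oo^o...
.o...o..
.....o..
...oo...
........
........
step 32: ........
..oo....
.o<.o...
.o...o..
.....o..
...oo...
........
........
step 33: ........
..oo....
.o..o...
.ov..o..
.....o..
...oo...
........
........
step 34: ........
..oo....
.o..o...
.<o..o..
.....o..
...oo...
........
........
step 35: ........
..oo....
.o..o...
..o..o..
.v...o..
...oo...
........
........
step 36: ........
..oo....
.o..o...
..o..o..
<o...o..
...oo...
........
........
step 37: ........
..oo....
.o..o...
^.o..o..
oo...o..
...oo...
........
........
step 38: ........
..oo....
.o..o...
o>o..o..
oo...o..
...oo...
........
........
step 39: ........
..oo....
.o..o...
ooo..o..
ov...o..
...oo...
........
........
step 40: ........
..oo....
.o..o...
ooo..o..
o.>..o..
...oo...
........
........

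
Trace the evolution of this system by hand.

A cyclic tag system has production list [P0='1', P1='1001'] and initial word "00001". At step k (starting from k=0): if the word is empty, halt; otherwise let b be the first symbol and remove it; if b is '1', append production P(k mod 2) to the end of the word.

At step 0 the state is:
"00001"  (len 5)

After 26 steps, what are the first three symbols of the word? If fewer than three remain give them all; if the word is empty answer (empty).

100

t=0: "00001"  (len 5)
t=1: "0001"  (len 4)
t=2: "001"  (len 3)
t=3: "01"  (len 2)
t=4: "1"  (len 1)
t=5: "1"  (len 1)
t=6: "1001"  (len 4)
t=7: "0011"  (len 4)
t=8: "011"  (len 3)
t=9: "11"  (len 2)
t=10: "11001"  (len 5)
t=11: "10011"  (len 5)
t=12: "00111001"  (len 8)
t=13: "0111001"  (len 7)
t=14: "111001"  (len 6)
t=15: "110011"  (len 6)
t=16: "100111001"  (len 9)
t=17: "001110011"  (len 9)
t=18: "01110011"  (len 8)
t=19: "1110011"  (len 7)
t=20: "1100111001"  (len 10)
t=21: "1001110011"  (len 10)
t=22: "0011100111001"  (len 13)
t=23: "011100111001"  (len 12)
t=24: "11100111001"  (len 11)
t=25: "11001110011"  (len 11)
t=26: "10011100111001"  (len 14)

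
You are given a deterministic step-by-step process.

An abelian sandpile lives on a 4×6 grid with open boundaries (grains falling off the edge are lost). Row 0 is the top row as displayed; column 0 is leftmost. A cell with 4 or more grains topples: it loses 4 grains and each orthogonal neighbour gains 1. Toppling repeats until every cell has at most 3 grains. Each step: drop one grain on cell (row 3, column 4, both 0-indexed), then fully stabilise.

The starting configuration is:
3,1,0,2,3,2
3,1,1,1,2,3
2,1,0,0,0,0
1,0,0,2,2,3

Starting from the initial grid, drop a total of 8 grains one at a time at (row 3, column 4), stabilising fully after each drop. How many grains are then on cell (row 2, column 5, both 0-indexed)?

t=0: 3,1,0,2,3,2
3,1,1,1,2,3
2,1,0,0,0,0
1,0,0,2,2,3
t=1: 3,1,0,2,3,2
3,1,1,1,2,3
2,1,0,0,0,0
1,0,0,2,3,3
t=2: 3,1,0,2,3,2
3,1,1,1,2,3
2,1,0,0,1,1
1,0,0,3,1,0
t=3: 3,1,0,2,3,2
3,1,1,1,2,3
2,1,0,0,1,1
1,0,0,3,2,0
t=4: 3,1,0,2,3,2
3,1,1,1,2,3
2,1,0,0,1,1
1,0,0,3,3,0
t=5: 3,1,0,2,3,2
3,1,1,1,2,3
2,1,0,1,2,1
1,0,1,0,1,1
t=6: 3,1,0,2,3,2
3,1,1,1,2,3
2,1,0,1,2,1
1,0,1,0,2,1
t=7: 3,1,0,2,3,2
3,1,1,1,2,3
2,1,0,1,2,1
1,0,1,0,3,1
t=8: 3,1,0,2,3,2
3,1,1,1,2,3
2,1,0,1,3,1
1,0,1,1,0,2

1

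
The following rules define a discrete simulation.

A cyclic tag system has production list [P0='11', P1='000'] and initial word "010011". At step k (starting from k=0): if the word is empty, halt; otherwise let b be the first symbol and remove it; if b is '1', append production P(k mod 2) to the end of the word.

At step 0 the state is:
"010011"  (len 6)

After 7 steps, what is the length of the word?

7

gen 0: "010011"  (len 6)
gen 1: "10011"  (len 5)
gen 2: "0011000"  (len 7)
gen 3: "011000"  (len 6)
gen 4: "11000"  (len 5)
gen 5: "100011"  (len 6)
gen 6: "00011000"  (len 8)
gen 7: "0011000"  (len 7)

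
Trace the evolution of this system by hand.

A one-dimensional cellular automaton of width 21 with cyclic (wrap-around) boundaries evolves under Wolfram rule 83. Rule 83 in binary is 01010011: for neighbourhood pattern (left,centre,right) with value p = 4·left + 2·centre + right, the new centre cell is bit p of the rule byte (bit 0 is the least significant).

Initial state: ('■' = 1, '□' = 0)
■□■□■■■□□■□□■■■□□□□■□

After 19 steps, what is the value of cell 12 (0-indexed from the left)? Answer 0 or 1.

step 0: ■□■□■■■□□■□□■■■□□□□■□
step 1: □□□□□□■■■□■■□□■■■■■□□
step 2: ■■■■■■□□■□□■■■□□□□■■■
step 3: □□□□□■■■□■■□□■■■■■□□□
step 4: ■■■■■□□■□□■■■□□□□■■■■
step 5: □□□□■■■□■■□□■■■■■□□□□
step 6: ■■■■□□■□□■■■□□□□■■■■■
step 7: □□□■■■□■■□□■■■■■□□□□□
step 8: ■■■□□■□□■■■□□□□■■■■■■
step 9: □□■■■□■■□□■■■■■□□□□□□
step 10: ■■□□■□□■■■□□□□■■■■■■■
step 11: □■■■□■■□□■■■■■□□□□□□□
step 12: ■□□■□□■■■□□□□■■■■■■■■
step 13: ■■■□■■□□■■■■■□□□□□□□□
step 14: □□■□□■■■□□□□■■■■■■■■■
step 15: ■■□■■□□■■■■■□□□□□□□□■
step 16: □■□□■■■□□□□■■■■■■■■■□
step 17: ■□■■□□■■■■■□□□□□□□□■■
step 18: ■□□■■■□□□□■■■■■■■■■□□
step 19: □■■□□■■■■■□□□□□□□□■■■

0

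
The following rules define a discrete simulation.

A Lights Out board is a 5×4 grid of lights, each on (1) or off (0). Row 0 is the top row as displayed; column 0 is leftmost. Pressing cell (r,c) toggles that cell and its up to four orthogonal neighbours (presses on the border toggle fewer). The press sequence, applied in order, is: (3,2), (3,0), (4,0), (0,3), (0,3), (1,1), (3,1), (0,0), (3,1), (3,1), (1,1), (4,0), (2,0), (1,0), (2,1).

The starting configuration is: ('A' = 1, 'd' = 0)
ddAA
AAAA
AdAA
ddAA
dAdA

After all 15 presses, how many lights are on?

15

[0] ddAA
AAAA
AdAA
ddAA
dAdA
[1] ddAA
AAAA
AddA
dAdd
dAAA
[2] ddAA
AAAA
dddA
Addd
AAAA
[3] ddAA
AAAA
dddA
dddd
ddAA
[4] dddd
AAAd
dddA
dddd
ddAA
[5] ddAA
AAAA
dddA
dddd
ddAA
[6] dAAA
dddA
dAdA
dddd
ddAA
[7] dAAA
dddA
dddA
AAAd
dAAA
[8] AdAA
AddA
dddA
AAAd
dAAA
[9] AdAA
AddA
dAdA
dddd
ddAA
[10] AdAA
AddA
dddA
AAAd
dAAA
[11] AAAA
dAAA
dAdA
AAAd
dAAA
[12] AAAA
dAAA
dAdA
dAAd
AdAA
[13] AAAA
AAAA
AddA
AAAd
AdAA
[14] dAAA
ddAA
dddA
AAAd
AdAA
[15] dAAA
dAAA
AAAA
AdAd
AdAA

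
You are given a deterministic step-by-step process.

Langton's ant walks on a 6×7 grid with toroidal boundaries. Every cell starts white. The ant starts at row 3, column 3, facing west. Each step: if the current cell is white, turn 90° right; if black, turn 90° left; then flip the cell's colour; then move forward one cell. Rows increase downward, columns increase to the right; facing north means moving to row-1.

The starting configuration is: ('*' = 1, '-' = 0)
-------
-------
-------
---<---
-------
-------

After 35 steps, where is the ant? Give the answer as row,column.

3,6

gen 0: -------
-------
-------
---<---
-------
-------
gen 1: -------
-------
---^---
---*---
-------
-------
gen 2: -------
-------
---*>--
---*---
-------
-------
gen 3: -------
-------
---**--
---*v--
-------
-------
gen 4: -------
-------
---**--
---<*--
-------
-------
gen 5: -------
-------
---**--
----*--
---v---
-------
gen 6: -------
-------
---**--
----*--
--<*---
-------
gen 7: -------
-------
---**--
--^-*--
--**---
-------
gen 8: -------
-------
---**--
--*>*--
--**---
-------
gen 9: -------
-------
---**--
--***--
--*v---
-------
gen 10: -------
-------
---**--
--***--
--*->--
-------
gen 11: -------
-------
---**--
--***--
--*-*--
----v--
gen 12: -------
-------
---**--
--***--
--*-*--
---<*--
gen 13: -------
-------
---**--
--***--
--*^*--
---**--
gen 14: -------
-------
---**--
--***--
--**>--
---**--
gen 15: -------
-------
---**--
--**^--
--**---
---**--
gen 16: -------
-------
---**--
--*<---
--**---
---**--
gen 17: -------
-------
---**--
--*----
--*v---
---**--
gen 18: -------
-------
---**--
--*----
--*->--
---**--
gen 19: -------
-------
---**--
--*----
--*-*--
---*v--
gen 20: -------
-------
---**--
--*----
--*-*--
---*->-
gen 21: -----v-
-------
---**--
--*----
--*-*--
---*-*-
gen 22: ----<*-
-------
---**--
--*----
--*-*--
---*-*-
gen 23: ----**-
-------
---**--
--*----
--*-*--
---*^*-
gen 24: ----**-
-------
---**--
--*----
--*-*--
---**>-
gen 25: ----**-
-------
---**--
--*----
--*-*^-
---**--
gen 26: ----**-
-------
---**--
--*----
--*-**>
---**--
gen 27: ----**-
-------
---**--
--*----
--*-***
---**-v
gen 28: ----**-
-------
---**--
--*----
--*-***
---**<*
gen 29: ----**-
-------
---**--
--*----
--*-*^*
---****
gen 30: ----**-
-------
---**--
--*----
--*-<-*
---****
gen 31: ----**-
-------
---**--
--*----
--*---*
---*v**
gen 32: ----**-
-------
---**--
--*----
--*---*
---*->*
gen 33: ----**-
-------
---**--
--*----
--*--^*
---*--*
gen 34: ----**-
-------
---**--
--*----
--*--*>
---*--*
gen 35: ----**-
-------
---**--
--*---^
--*--*-
---*--*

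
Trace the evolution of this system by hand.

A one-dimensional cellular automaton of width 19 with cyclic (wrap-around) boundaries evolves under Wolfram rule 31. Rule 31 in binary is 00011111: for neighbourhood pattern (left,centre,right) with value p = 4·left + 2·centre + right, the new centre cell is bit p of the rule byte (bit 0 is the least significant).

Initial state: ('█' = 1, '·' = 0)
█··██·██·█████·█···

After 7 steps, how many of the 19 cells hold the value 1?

t=0: █··██·██·█████·█···
t=1: ████··█··█·····████
t=2: ····████████████···
t=3: █████···········███
t=4: ·····████████████··
t=5: ██████···········██
t=6: ······████████████·
t=7: ███████···········█

8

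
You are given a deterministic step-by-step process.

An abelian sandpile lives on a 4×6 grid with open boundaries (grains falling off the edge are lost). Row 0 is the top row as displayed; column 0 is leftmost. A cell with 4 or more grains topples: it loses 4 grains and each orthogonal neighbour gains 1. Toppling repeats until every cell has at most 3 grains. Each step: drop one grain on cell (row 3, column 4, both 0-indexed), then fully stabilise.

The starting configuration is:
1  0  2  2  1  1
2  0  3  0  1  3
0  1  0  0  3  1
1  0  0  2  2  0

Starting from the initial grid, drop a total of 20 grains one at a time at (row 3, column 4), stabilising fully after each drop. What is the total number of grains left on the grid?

31

k=0  1  0  2  2  1  1
2  0  3  0  1  3
0  1  0  0  3  1
1  0  0  2  2  0
k=1  1  0  2  2  1  1
2  0  3  0  1  3
0  1  0  0  3  1
1  0  0  2  3  0
k=2  1  0  2  2  1  1
2  0  3  0  2  3
0  1  0  1  0  2
1  0  0  3  1  1
k=3  1  0  2  2  1  1
2  0  3  0  2  3
0  1  0  1  0  2
1  0  0  3  2  1
k=4  1  0  2  2  1  1
2  0  3  0  2  3
0  1  0  1  0  2
1  0  0  3  3  1
k=5  1  0  2  2  1  1
2  0  3  0  2  3
0  1  0  2  1  2
1  0  1  0  1  2
k=6  1  0  2  2  1  1
2  0  3  0  2  3
0  1  0  2  1  2
1  0  1  0  2  2
k=7  1  0  2  2  1  1
2  0  3  0  2  3
0  1  0  2  1  2
1  0  1  0  3  2
k=8  1  0  2  2  1  1
2  0  3  0  2  3
0  1  0  2  2  2
1  0  1  1  0  3
k=9  1  0  2  2  1  1
2  0  3  0  2  3
0  1  0  2  2  2
1  0  1  1  1  3
k=10  1  0  2  2  1  1
2  0  3  0  2  3
0  1  0  2  2  2
1  0  1  1  2  3
k=11  1  0  2  2  1  1
2  0  3  0  2  3
0  1  0  2  2  2
1  0  1  1  3  3
k=12  1  0  2  2  1  1
2  0  3  0  2  3
0  1  0  2  3  3
1  0  1  2  1  0
k=13  1  0  2  2  1  1
2  0  3  0  2  3
0  1  0  2  3  3
1  0  1  2  2  0
k=14  1  0  2  2  1  1
2  0  3  0  2  3
0  1  0  2  3  3
1  0  1  2  3  0
k=15  1  0  2  2  2  2
2  0  3  1  0  1
0  1  0  3  2  1
1  0  1  3  1  2
k=16  1  0  2  2  2  2
2  0  3  1  0  1
0  1  0  3  2  1
1  0  1  3  2  2
k=17  1  0  2  2  2  2
2  0  3  1  0  1
0  1  0  3  2  1
1  0  1  3  3  2
k=18  1  0  2  2  2  2
2  0  3  2  1  1
0  1  1  1  0  2
1  0  2  1  2  3
k=19  1  0  2  2  2  2
2  0  3  2  1  1
0  1  1  1  0  2
1  0  2  1  3  3
k=20  1  0  2  2  2  2
2  0  3  2  1  1
0  1  1  1  1  3
1  0  2  2  1  0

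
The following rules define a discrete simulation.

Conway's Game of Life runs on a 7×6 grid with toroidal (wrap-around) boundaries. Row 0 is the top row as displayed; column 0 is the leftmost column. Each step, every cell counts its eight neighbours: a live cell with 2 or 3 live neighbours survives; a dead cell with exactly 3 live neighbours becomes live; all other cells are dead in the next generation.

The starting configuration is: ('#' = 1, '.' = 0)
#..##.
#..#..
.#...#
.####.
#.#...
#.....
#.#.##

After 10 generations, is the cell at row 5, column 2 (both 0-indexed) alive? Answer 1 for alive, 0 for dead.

k=0  #..##.
#..#..
.#...#
.####.
#.#...
#.....
#.#.##
k=1  #.#...
####..
.#...#
...###
#.#..#
#..#..
#...#.
k=2  #.#...
...#.#
.#...#
.###..
###...
#..##.
#..#..
k=3  ######
.##.##
.#.#..
...#..
#...##
#..##.
#.###.
k=4  ......
......
##.#..
#.##.#
#.....
#.#...
......
k=5  ......
......
##.###
..####
#.##..
.#....
......
k=6  ......
#...##
##....
......
#....#
.##...
......
k=7  .....#
##...#
##....
.#...#
##....
##....
......
k=8  .....#
.#...#
..#...
..#..#
..#..#
##....
#.....
k=9  .....#
#.....
###...
.###..
..#..#
##...#
##...#
k=10  .#...#
#....#
#..#..
...#..
...###
..#.#.
.#..#.

1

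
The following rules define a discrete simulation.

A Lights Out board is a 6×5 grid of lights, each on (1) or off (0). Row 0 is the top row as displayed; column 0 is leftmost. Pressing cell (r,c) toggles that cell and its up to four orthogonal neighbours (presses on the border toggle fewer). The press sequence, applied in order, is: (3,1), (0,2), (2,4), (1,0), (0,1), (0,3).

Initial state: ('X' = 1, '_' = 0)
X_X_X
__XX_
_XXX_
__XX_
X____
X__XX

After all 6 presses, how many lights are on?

15

[0] X_X_X
__XX_
_XXX_
__XX_
X____
X__XX
[1] X_X_X
__XX_
__XX_
XX_X_
XX___
X__XX
[2] XX_XX
___X_
__XX_
XX_X_
XX___
X__XX
[3] XX_XX
___XX
__X_X
XX_XX
XX___
X__XX
[4] _X_XX
XX_XX
X_X_X
XX_XX
XX___
X__XX
[5] X_XXX
X__XX
X_X_X
XX_XX
XX___
X__XX
[6] X____
X___X
X_X_X
XX_XX
XX___
X__XX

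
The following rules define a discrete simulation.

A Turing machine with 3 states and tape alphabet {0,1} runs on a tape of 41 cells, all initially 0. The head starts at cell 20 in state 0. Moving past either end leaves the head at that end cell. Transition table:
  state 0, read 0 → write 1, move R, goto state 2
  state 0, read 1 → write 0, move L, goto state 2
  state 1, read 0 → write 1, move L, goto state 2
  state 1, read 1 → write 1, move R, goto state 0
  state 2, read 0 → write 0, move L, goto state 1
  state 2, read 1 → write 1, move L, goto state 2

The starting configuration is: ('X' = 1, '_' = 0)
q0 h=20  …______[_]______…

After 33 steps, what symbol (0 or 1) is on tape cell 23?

k=0  q0 h=20  …______[_]______…
k=1  q2 h=21  …_____X[_]______…
k=2  q1 h=20  …______[X]______…
k=3  q0 h=21  …_____X[_]______…
k=4  q2 h=22  …____XX[_]______…
k=5  q1 h=21  …_____X[X]______…
k=6  q0 h=22  …____XX[_]______…
k=7  q2 h=23  …___XXX[_]______…
k=8  q1 h=22  …____XX[X]______…
k=9  q0 h=23  …___XXX[_]______…
k=10  q2 h=24  …__XXXX[_]______…
k=11  q1 h=23  …___XXX[X]______…
k=12  q0 h=24  …__XXXX[_]______…
k=13  q2 h=25  …_XXXXX[_]______…
k=14  q1 h=24  …__XXXX[X]______…
k=15  q0 h=25  …_XXXXX[_]______…
k=16  q2 h=26  …XXXXXX[_]______…
k=17  q1 h=25  …_XXXXX[X]______…
k=18  q0 h=26  …XXXXXX[_]______…
k=19  q2 h=27  …XXXXXX[_]______…
k=20  q1 h=26  …XXXXXX[X]______…
k=21  q0 h=27  …XXXXXX[_]______…
k=22  q2 h=28  …XXXXXX[_]______…
k=23  q1 h=27  …XXXXXX[X]______…
k=24  q0 h=28  …XXXXXX[_]______…
k=25  q2 h=29  …XXXXXX[_]______…
k=26  q1 h=28  …XXXXXX[X]______…
k=27  q0 h=29  …XXXXXX[_]______…
k=28  q2 h=30  …XXXXXX[_]______…
k=29  q1 h=29  …XXXXXX[X]______…
k=30  q0 h=30  …XXXXXX[_]______…
k=31  q2 h=31  …XXXXXX[_]______…
k=32  q1 h=30  …XXXXXX[X]______…
k=33  q0 h=31  …XXXXXX[_]______…

1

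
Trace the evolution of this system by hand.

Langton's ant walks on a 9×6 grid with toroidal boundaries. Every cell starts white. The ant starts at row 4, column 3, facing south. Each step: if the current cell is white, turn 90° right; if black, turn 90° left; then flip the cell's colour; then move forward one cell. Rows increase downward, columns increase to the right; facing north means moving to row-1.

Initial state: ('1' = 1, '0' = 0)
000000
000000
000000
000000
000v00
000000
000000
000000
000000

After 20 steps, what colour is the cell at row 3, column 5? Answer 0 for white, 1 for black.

step 0: 000000
000000
000000
000000
000v00
000000
000000
000000
000000
step 1: 000000
000000
000000
000000
00<100
000000
000000
000000
000000
step 2: 000000
000000
000000
00^000
001100
000000
000000
000000
000000
step 3: 000000
000000
000000
001>00
001100
000000
000000
000000
000000
step 4: 000000
000000
000000
001100
001v00
000000
000000
000000
000000
step 5: 000000
000000
000000
001100
0010>0
000000
000000
000000
000000
step 6: 000000
000000
000000
001100
001010
0000v0
000000
000000
000000
step 7: 000000
000000
000000
001100
001010
000<10
000000
000000
000000
step 8: 000000
000000
000000
001100
001^10
000110
000000
000000
000000
step 9: 000000
000000
000000
001100
0011>0
000110
000000
000000
000000
step 10: 000000
000000
000000
0011^0
001100
000110
000000
000000
000000
step 11: 000000
000000
000000
00111>
001100
000110
000000
000000
000000
step 12: 000000
000000
000000
001111
00110v
000110
000000
000000
000000
step 13: 000000
000000
000000
001111
0011<1
000110
000000
000000
000000
step 14: 000000
000000
000000
0011^1
001111
000110
000000
000000
000000
step 15: 000000
000000
000000
001<01
001111
000110
000000
000000
000000
step 16: 000000
000000
000000
001001
001v11
000110
000000
000000
000000
step 17: 000000
000000
000000
001001
0010>1
000110
000000
000000
000000
step 18: 000000
000000
000000
0010^1
001001
000110
000000
000000
000000
step 19: 000000
000000
000000
00101>
001001
000110
000000
000000
000000
step 20: 000000
000000
00000^
001010
001001
000110
000000
000000
000000

0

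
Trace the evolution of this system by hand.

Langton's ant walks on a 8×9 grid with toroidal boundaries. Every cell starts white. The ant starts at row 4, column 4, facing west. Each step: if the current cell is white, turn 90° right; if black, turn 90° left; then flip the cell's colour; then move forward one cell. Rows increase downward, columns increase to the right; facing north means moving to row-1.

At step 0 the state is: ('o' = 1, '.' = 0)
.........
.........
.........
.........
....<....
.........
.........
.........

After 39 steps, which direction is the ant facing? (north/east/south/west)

north

k=0  .........
.........
.........
.........
....<....
.........
.........
.........
k=1  .........
.........
.........
....^....
....o....
.........
.........
.........
k=2  .........
.........
.........
....o>...
....o....
.........
.........
.........
k=3  .........
.........
.........
....oo...
....ov...
.........
.........
.........
k=4  .........
.........
.........
....oo...
....<o...
.........
.........
.........
k=5  .........
.........
.........
....oo...
.....o...
....v....
.........
.........
k=6  .........
.........
.........
....oo...
.....o...
...<o....
.........
.........
k=7  .........
.........
.........
....oo...
...^.o...
...oo....
.........
.........
k=8  .........
.........
.........
....oo...
...o>o...
...oo....
.........
.........
k=9  .........
.........
.........
....oo...
...ooo...
...ov....
.........
.........
k=10  .........
.........
.........
....oo...
...ooo...
...o.>...
.........
.........
k=11  .........
.........
.........
....oo...
...ooo...
...o.o...
.....v...
.........
k=12  .........
.........
.........
....oo...
...ooo...
...o.o...
....<o...
.........
k=13  .........
.........
.........
....oo...
...ooo...
...o^o...
....oo...
.........
k=14  .........
.........
.........
....oo...
...ooo...
...oo>...
....oo...
.........
k=15  .........
.........
.........
....oo...
...oo^...
...oo....
....oo...
.........
k=16  .........
.........
.........
....oo...
...o<....
...oo....
....oo...
.........
k=17  .........
.........
.........
....oo...
...o.....
...ov....
....oo...
.........
k=18  .........
.........
.........
....oo...
...o.....
...o.>...
....oo...
.........
k=19  .........
.........
.........
....oo...
...o.....
...o.o...
....ov...
.........
k=20  .........
.........
.........
....oo...
...o.....
...o.o...
....o.>..
.........
k=21  .........
.........
.........
....oo...
...o.....
...o.o...
....o.o..
......v..
k=22  .........
.........
.........
....oo...
...o.....
...o.o...
....o.o..
.....<o..
k=23  .........
.........
.........
....oo...
...o.....
...o.o...
....o^o..
.....oo..
k=24  .........
.........
.........
....oo...
...o.....
...o.o...
....oo>..
.....oo..
k=25  .........
.........
.........
....oo...
...o.....
...o.o^..
....oo...
.....oo..
k=26  .........
.........
.........
....oo...
...o.....
...o.oo>.
....oo...
.....oo..
k=27  .........
.........
.........
....oo...
...o.....
...o.ooo.
....oo.v.
.....oo..
k=28  .........
.........
.........
....oo...
...o.....
...o.ooo.
....oo<o.
.....oo..
k=29  .........
.........
.........
....oo...
...o.....
...o.o^o.
....oooo.
.....oo..
k=30  .........
.........
.........
....oo...
...o.....
...o.<.o.
....oooo.
.....oo..
k=31  .........
.........
.........
....oo...
...o.....
...o...o.
....ovoo.
.....oo..
k=32  .........
.........
.........
....oo...
...o.....
...o...o.
....o.>o.
.....oo..
k=33  .........
.........
.........
....oo...
...o.....
...o..^o.
....o..o.
.....oo..
k=34  .........
.........
.........
....oo...
...o.....
...o..o>.
....o..o.
.....oo..
k=35  .........
.........
.........
....oo...
...o...^.
...o..o..
....o..o.
.....oo..
k=36  .........
.........
.........
....oo...
...o...o>
...o..o..
....o..o.
.....oo..
k=37  .........
.........
.........
....oo...
...o...oo
...o..o.v
....o..o.
.....oo..
k=38  .........
.........
.........
....oo...
...o...oo
...o..o<o
....o..o.
.....oo..
k=39  .........
.........
.........
....oo...
...o...^o
...o..ooo
....o..o.
.....oo..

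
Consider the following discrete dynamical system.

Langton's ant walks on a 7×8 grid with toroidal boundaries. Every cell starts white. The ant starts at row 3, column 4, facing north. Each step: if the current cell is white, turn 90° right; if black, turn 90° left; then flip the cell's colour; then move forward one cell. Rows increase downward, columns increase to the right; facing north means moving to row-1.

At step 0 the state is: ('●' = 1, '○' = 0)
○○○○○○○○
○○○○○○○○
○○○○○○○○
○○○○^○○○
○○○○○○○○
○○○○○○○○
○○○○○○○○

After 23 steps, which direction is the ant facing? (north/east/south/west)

east

[0] ○○○○○○○○
○○○○○○○○
○○○○○○○○
○○○○^○○○
○○○○○○○○
○○○○○○○○
○○○○○○○○
[1] ○○○○○○○○
○○○○○○○○
○○○○○○○○
○○○○●>○○
○○○○○○○○
○○○○○○○○
○○○○○○○○
[2] ○○○○○○○○
○○○○○○○○
○○○○○○○○
○○○○●●○○
○○○○○v○○
○○○○○○○○
○○○○○○○○
[3] ○○○○○○○○
○○○○○○○○
○○○○○○○○
○○○○●●○○
○○○○<●○○
○○○○○○○○
○○○○○○○○
[4] ○○○○○○○○
○○○○○○○○
○○○○○○○○
○○○○^●○○
○○○○●●○○
○○○○○○○○
○○○○○○○○
[5] ○○○○○○○○
○○○○○○○○
○○○○○○○○
○○○<○●○○
○○○○●●○○
○○○○○○○○
○○○○○○○○
[6] ○○○○○○○○
○○○○○○○○
○○○^○○○○
○○○●○●○○
○○○○●●○○
○○○○○○○○
○○○○○○○○
[7] ○○○○○○○○
○○○○○○○○
○○○●>○○○
○○○●○●○○
○○○○●●○○
○○○○○○○○
○○○○○○○○
[8] ○○○○○○○○
○○○○○○○○
○○○●●○○○
○○○●v●○○
○○○○●●○○
○○○○○○○○
○○○○○○○○
[9] ○○○○○○○○
○○○○○○○○
○○○●●○○○
○○○<●●○○
○○○○●●○○
○○○○○○○○
○○○○○○○○
[10] ○○○○○○○○
○○○○○○○○
○○○●●○○○
○○○○●●○○
○○○v●●○○
○○○○○○○○
○○○○○○○○
[11] ○○○○○○○○
○○○○○○○○
○○○●●○○○
○○○○●●○○
○○<●●●○○
○○○○○○○○
○○○○○○○○
[12] ○○○○○○○○
○○○○○○○○
○○○●●○○○
○○^○●●○○
○○●●●●○○
○○○○○○○○
○○○○○○○○
[13] ○○○○○○○○
○○○○○○○○
○○○●●○○○
○○●>●●○○
○○●●●●○○
○○○○○○○○
○○○○○○○○
[14] ○○○○○○○○
○○○○○○○○
○○○●●○○○
○○●●●●○○
○○●v●●○○
○○○○○○○○
○○○○○○○○
[15] ○○○○○○○○
○○○○○○○○
○○○●●○○○
○○●●●●○○
○○●○>●○○
○○○○○○○○
○○○○○○○○
[16] ○○○○○○○○
○○○○○○○○
○○○●●○○○
○○●●^●○○
○○●○○●○○
○○○○○○○○
○○○○○○○○
[17] ○○○○○○○○
○○○○○○○○
○○○●●○○○
○○●<○●○○
○○●○○●○○
○○○○○○○○
○○○○○○○○
[18] ○○○○○○○○
○○○○○○○○
○○○●●○○○
○○●○○●○○
○○●v○●○○
○○○○○○○○
○○○○○○○○
[19] ○○○○○○○○
○○○○○○○○
○○○●●○○○
○○●○○●○○
○○<●○●○○
○○○○○○○○
○○○○○○○○
[20] ○○○○○○○○
○○○○○○○○
○○○●●○○○
○○●○○●○○
○○○●○●○○
○○v○○○○○
○○○○○○○○
[21] ○○○○○○○○
○○○○○○○○
○○○●●○○○
○○●○○●○○
○○○●○●○○
○<●○○○○○
○○○○○○○○
[22] ○○○○○○○○
○○○○○○○○
○○○●●○○○
○○●○○●○○
○^○●○●○○
○●●○○○○○
○○○○○○○○
[23] ○○○○○○○○
○○○○○○○○
○○○●●○○○
○○●○○●○○
○●>●○●○○
○●●○○○○○
○○○○○○○○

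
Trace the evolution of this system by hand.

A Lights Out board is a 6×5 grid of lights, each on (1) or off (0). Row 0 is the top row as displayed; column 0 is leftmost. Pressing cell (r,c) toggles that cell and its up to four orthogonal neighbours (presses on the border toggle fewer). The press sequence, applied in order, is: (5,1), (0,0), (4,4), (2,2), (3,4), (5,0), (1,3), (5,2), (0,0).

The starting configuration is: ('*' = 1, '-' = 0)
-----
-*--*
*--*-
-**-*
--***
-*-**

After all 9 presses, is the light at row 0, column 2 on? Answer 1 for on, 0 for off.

0

t=0: -----
-*--*
*--*-
-**-*
--***
-*-**
t=1: -----
-*--*
*--*-
-**-*
-****
*-***
t=2: **---
**--*
*--*-
-**-*
-****
*-***
t=3: **---
**--*
*--*-
-**--
-**--
*-**-
t=4: **---
***-*
***--
-*---
-**--
*-**-
t=5: **---
***-*
***-*
-*-**
-**-*
*-**-
t=6: **---
***-*
***-*
-*-**
***-*
-***-
t=7: **-*-
**-*-
*****
-*-**
***-*
-***-
t=8: **-*-
**-*-
*****
-*-**
**--*
-----
t=9: ---*-
-*-*-
*****
-*-**
**--*
-----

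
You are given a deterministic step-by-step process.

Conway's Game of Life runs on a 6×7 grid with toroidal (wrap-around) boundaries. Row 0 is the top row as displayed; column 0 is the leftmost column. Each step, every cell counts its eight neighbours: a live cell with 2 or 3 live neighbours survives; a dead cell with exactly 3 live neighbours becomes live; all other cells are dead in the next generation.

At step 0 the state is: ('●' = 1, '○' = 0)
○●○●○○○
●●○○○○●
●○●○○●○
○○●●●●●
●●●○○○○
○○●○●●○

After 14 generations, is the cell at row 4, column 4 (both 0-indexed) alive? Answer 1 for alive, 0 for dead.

k=0  ○●○●○○○
●●○○○○●
●○●○○●○
○○●●●●●
●●●○○○○
○○●○●●○
k=1  ○●○●●●●
○○○○○○●
○○●○○○○
○○○○●●○
●○○○○○○
●○○○●○○
k=2  ○○○●●○●
●○●●●○●
○○○○○●○
○○○○○○○
○○○○●●●
●●○●●○○
k=3  ○○○○○○●
●○●○○○●
○○○●●●●
○○○○●○●
●○○●●●●
●○●○○○○
k=4  ○○○○○○●
●○○●●○○
○○○●●○○
○○○○○○○
●●○●●○○
●●○●●○○
k=5  ○●●○○●●
○○○●●●○
○○○●●○○
○○●○○○○
●●○●●○○
○●○●●●●
k=6  ○●○○○○○
○○○○○○●
○○●○○●○
○●●○○○○
●●○○○○●
○○○○○○○
k=7  ○○○○○○○
○○○○○○○
○●●○○○○
○○●○○○●
●●●○○○○
○●○○○○○
k=8  ○○○○○○○
○○○○○○○
○●●○○○○
○○○●○○○
●○●○○○○
●●●○○○○
k=9  ○●○○○○○
○○○○○○○
○○●○○○○
○○○●○○○
●○●●○○○
●○●○○○○
k=10  ○●○○○○○
○○○○○○○
○○○○○○○
○●○●○○○
○○●●○○○
●○●●○○○
k=11  ○●●○○○○
○○○○○○○
○○○○○○○
○○○●○○○
○○○○●○○
○○○●○○○
k=12  ○○●○○○○
○○○○○○○
○○○○○○○
○○○○○○○
○○○●●○○
○○●●○○○
k=13  ○○●●○○○
○○○○○○○
○○○○○○○
○○○○○○○
○○●●●○○
○○●○●○○
k=14  ○○●●○○○
○○○○○○○
○○○○○○○
○○○●○○○
○○●○●○○
○●○○●○○

1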